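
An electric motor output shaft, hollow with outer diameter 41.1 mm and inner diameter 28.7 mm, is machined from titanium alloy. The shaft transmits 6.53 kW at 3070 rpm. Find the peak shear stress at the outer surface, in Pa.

ω = 2π·3070/60 = 321.5 rad/s, so T = P/ω = 6.53×10³ / 321.5 = 20.31 N·m.
J = π(d_o⁴ − d_i⁴)/32 = π(0.0411⁴ − 0.0287⁴)/32 = 2.135×10^-7 m⁴.
τ_max = T·r/J = 20.31 × 0.0206 / 2.135×10^-7 = 1.955×10^6 Pa.

1.95e6 Pa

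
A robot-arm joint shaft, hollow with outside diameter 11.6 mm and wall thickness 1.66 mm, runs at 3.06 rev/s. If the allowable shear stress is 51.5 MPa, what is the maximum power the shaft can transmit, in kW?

0.225 kW

J = π(d_o⁴ − d_i⁴)/32 = π(0.0116⁴ − 0.00828⁴)/32 = 1.316×10^-9 m⁴.
T_max = τ_allow·J/r = 5.15×10^7 × 1.316×10^-9 / 0.00580 = 11.69 N·m.
ω = 2π·3.06 = 19.23 rad/s, so P_max = T_max·ω = 224.7 W.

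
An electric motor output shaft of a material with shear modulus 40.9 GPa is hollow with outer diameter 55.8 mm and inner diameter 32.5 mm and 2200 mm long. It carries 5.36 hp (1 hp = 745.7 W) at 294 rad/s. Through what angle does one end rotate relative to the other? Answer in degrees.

ω = 294 rad/s, so T = P/ω = 5.36×745.7 / 294.0 = 13.60 N·m.
J = π(d_o⁴ − d_i⁴)/32 = π(0.0558⁴ − 0.0325⁴)/32 = 8.423×10^-7 m⁴.
θ = T·L/(G·J) = 13.60 × 2.20 / (40.9×10⁹ × 8.423×10^-7) = 8.682×10^-4 rad.

0.0497°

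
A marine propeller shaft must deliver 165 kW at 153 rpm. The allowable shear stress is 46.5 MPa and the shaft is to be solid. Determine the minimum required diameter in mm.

ω = 2π·153/60 = 16.02 rad/s, so T = P/ω = 165×10³ / 16.02 = 10300 N·m.
For a solid shaft τ_max = 16T/(πd³), so d = (16T/(π τ_allow))^(1/3) = (16·10300/(π·4.65×10^7))^(1/3) = 0.1041 m.

104 mm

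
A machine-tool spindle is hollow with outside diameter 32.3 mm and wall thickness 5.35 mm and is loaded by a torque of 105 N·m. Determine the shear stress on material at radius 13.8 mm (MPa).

16.9 MPa

J = π(d_o⁴ − d_i⁴)/32 = π(0.0323⁴ − 0.0216⁴)/32 = 8.549×10^-8 m⁴.
Shear stress varies linearly with radius: τ = T·r/J = 105.0 × 0.0138 / 8.549×10^-8 = 1.695×10^7 Pa.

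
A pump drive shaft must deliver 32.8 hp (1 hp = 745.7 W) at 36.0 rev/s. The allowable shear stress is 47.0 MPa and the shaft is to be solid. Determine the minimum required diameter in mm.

22.7 mm

ω = 2π·36.0 = 226.2 rad/s, so T = P/ω = 32.8×745.7 / 226.2 = 108.1 N·m.
For a solid shaft τ_max = 16T/(πd³), so d = (16T/(π τ_allow))^(1/3) = (16·108.1/(π·4.70×10^7))^(1/3) = 0.02271 m.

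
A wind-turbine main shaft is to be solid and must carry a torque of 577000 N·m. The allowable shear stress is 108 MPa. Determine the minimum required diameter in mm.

For a solid shaft τ_max = 16T/(πd³), so d = (16T/(π τ_allow))^(1/3) = (16·577000/(π·1.08×10^8))^(1/3) = 0.3008 m.

301 mm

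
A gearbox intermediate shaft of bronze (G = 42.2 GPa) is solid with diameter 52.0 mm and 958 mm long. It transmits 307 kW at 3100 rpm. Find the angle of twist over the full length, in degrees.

1.71°

ω = 2π·3100/60 = 324.6 rad/s, so T = P/ω = 307×10³ / 324.6 = 945.7 N·m.
J = πd⁴/32 = π(0.0520)⁴/32 = 7.178×10^-7 m⁴.
θ = T·L/(G·J) = 945.7 × 0.958 / (42.2×10⁹ × 7.178×10^-7) = 0.02991 rad.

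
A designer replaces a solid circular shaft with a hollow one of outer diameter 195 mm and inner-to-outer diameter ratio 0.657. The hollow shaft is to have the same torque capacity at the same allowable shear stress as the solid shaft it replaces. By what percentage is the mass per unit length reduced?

34.8 %

Equal τ_max and T ⇒ the solid shaft needs d_s³ = d_o³(1−k⁴), so d_s = 195·(1−0.657⁴)^(1/3) = 182.0 mm.
Area ratio A_h/A_s = d_o²(1−k²)/d_s² = (1−k²)/(1−k⁴)^(2/3) = 0.6521.
Mass saving = 1 − 0.6521 = 34.8 %.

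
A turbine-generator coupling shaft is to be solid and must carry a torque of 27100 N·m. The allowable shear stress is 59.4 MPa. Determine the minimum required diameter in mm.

For a solid shaft τ_max = 16T/(πd³), so d = (16T/(π τ_allow))^(1/3) = (16·27100/(π·5.94×10^7))^(1/3) = 0.1324 m.

132 mm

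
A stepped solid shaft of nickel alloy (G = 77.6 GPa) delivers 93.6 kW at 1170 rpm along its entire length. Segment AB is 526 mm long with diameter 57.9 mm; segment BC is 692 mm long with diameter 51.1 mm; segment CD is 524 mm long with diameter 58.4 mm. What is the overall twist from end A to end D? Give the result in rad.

0.0194 rad

ω = 2π·1170/60 = 122.5 rad/s, so T = P/ω = 93.6×10³ / 122.5 = 763.9 N·m.
J_AB = π(0.0579)⁴/32 = 1.10×10^-6 m⁴; J_BC = π(0.0511)⁴/32 = 6.69×10^-7 m⁴; J_CD = π(0.0584)⁴/32 = 1.14×10^-6 m⁴.
θ = (T/G)·Σ L_i/J_i = (763.9/77.6×10⁹)·(0.526/1.10×10^-6 + 0.692/6.69×10^-7 + 0.524/1.14×10^-6) = 0.01939 rad.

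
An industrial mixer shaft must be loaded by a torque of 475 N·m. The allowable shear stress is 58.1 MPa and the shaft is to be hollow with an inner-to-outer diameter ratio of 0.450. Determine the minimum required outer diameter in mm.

35.1 mm

For a hollow shaft with d_i/d_o = 0.450: τ_max = 16T/(π d_o³ (1−k⁴)), so d_o = [16T/(π τ_allow (1−k⁴))]^(1/3) = [16·475.0/(π·5.81×10^7·0.9590)]^(1/3) = 0.03515 m.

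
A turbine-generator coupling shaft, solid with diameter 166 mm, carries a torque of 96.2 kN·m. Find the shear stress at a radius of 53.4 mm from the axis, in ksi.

9.99 ksi

J = πd⁴/32 = π(0.166)⁴/32 = 7.455×10^-5 m⁴.
Shear stress varies linearly with radius: τ = T·r/J = 96200 × 0.0534 / 7.455×10^-5 = 6.891×10^7 Pa.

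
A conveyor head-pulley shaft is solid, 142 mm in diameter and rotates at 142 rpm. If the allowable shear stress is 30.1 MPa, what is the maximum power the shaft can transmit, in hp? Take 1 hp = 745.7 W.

J = πd⁴/32 = π(0.142)⁴/32 = 3.992×10^-5 m⁴.
T_max = τ_allow·J/r = 3.01×10^7 × 3.992×10^-5 / 0.0710 = 16920 N·m.
ω = 2π·142/60 = 14.87 rad/s, so P_max = T_max·ω = 2.516×10^5 W.

337 hp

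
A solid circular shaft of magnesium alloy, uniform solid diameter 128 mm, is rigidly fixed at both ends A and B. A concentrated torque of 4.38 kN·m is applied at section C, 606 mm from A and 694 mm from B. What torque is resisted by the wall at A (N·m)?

2340 N·m

With uniform GJ and both ends fixed, compatibility θ_AC = θ_CB gives T_A·a = T_B·b, together with T_A + T_B = T₀.
T_A = T₀·b/(a+b) = 4380·694/1300 = 2338 N·m; T_B = 2042 N·m.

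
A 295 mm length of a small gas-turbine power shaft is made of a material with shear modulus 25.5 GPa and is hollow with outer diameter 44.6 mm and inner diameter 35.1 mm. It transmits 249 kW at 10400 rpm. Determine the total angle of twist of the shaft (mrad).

ω = 2π·10400/60 = 1089 rad/s, so T = P/ω = 249×10³ / 1089 = 228.6 N·m.
J = π(d_o⁴ − d_i⁴)/32 = π(0.0446⁴ − 0.0351⁴)/32 = 2.394×10^-7 m⁴.
θ = T·L/(G·J) = 228.6 × 0.295 / (25.5×10⁹ × 2.394×10^-7) = 0.01105 rad.

11.0 mrad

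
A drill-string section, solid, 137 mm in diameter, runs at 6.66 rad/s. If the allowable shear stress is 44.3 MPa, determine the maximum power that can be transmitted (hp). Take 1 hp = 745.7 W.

J = πd⁴/32 = π(0.137)⁴/32 = 3.458×10^-5 m⁴.
T_max = τ_allow·J/r = 4.43×10^7 × 3.458×10^-5 / 0.0685 = 22370 N·m.
ω = 6.66 rad/s, so P_max = T_max·ω = 1.490×10^5 W.

200 hp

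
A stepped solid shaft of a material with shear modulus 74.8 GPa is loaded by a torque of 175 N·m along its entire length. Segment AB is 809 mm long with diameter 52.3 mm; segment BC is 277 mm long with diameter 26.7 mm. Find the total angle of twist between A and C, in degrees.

0.892°

J_AB = π(0.0523)⁴/32 = 7.35×10^-7 m⁴; J_BC = π(0.0267)⁴/32 = 4.99×10^-8 m⁴.
θ = (T/G)·Σ L_i/J_i = (175.0/74.8×10⁹)·(0.809/7.35×10^-7 + 0.277/4.99×10^-8) = 0.01557 rad.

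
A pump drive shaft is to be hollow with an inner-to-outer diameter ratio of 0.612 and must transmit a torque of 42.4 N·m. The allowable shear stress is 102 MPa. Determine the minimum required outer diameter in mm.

13.5 mm

For a hollow shaft with d_i/d_o = 0.612: τ_max = 16T/(π d_o³ (1−k⁴)), so d_o = [16T/(π τ_allow (1−k⁴))]^(1/3) = [16·42.40/(π·1.02×10^8·0.8597)]^(1/3) = 0.01350 m.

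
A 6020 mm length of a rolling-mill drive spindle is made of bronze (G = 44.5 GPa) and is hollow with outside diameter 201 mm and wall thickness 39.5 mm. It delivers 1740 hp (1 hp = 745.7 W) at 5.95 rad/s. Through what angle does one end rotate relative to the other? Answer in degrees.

ω = 5.95 rad/s, so T = P/ω = 1740×745.7 / 5.950 = 218100 N·m.
J = π(d_o⁴ − d_i⁴)/32 = π(0.201⁴ − 0.122⁴)/32 = 1.385×10^-4 m⁴.
θ = T·L/(G·J) = 218100 × 6.02 / (44.5×10⁹ × 1.385×10^-4) = 0.2130 rad.

12.2°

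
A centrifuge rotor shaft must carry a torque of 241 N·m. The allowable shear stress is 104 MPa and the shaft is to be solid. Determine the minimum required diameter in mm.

22.8 mm

For a solid shaft τ_max = 16T/(πd³), so d = (16T/(π τ_allow))^(1/3) = (16·241.0/(π·1.04×10^8))^(1/3) = 0.02277 m.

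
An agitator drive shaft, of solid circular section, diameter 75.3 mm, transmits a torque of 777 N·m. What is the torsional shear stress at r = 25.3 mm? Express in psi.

J = πd⁴/32 = π(0.0753)⁴/32 = 3.156×10^-6 m⁴.
Shear stress varies linearly with radius: τ = T·r/J = 777.0 × 0.0253 / 3.156×10^-6 = 6.228×10^6 Pa.

903 psi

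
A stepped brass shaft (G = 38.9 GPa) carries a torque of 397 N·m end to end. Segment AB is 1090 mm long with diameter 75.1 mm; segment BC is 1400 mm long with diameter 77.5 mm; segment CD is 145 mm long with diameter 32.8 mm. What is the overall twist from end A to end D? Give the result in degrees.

1.18°

J_AB = π(0.0751)⁴/32 = 3.12×10^-6 m⁴; J_BC = π(0.0775)⁴/32 = 3.54×10^-6 m⁴; J_CD = π(0.0328)⁴/32 = 1.14×10^-7 m⁴.
θ = (T/G)·Σ L_i/J_i = (397.0/38.9×10⁹)·(1.09/3.12×10^-6 + 1.40/3.54×10^-6 + 0.145/1.14×10^-7) = 0.02062 rad.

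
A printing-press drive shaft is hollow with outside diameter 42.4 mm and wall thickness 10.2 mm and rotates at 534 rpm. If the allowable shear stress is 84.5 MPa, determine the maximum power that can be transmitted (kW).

J = π(d_o⁴ − d_i⁴)/32 = π(0.0424⁴ − 0.0220⁴)/32 = 2.943×10^-7 m⁴.
T_max = τ_allow·J/r = 8.45×10^7 × 2.943×10^-7 / 0.0212 = 1173 N·m.
ω = 2π·534/60 = 55.92 rad/s, so P_max = T_max·ω = 6.560×10^4 W.

65.6 kW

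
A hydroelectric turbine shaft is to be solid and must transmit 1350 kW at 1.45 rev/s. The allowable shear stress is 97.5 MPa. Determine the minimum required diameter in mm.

ω = 2π·1.45 = 9.111 rad/s, so T = P/ω = 1350×10³ / 9.111 = 148200 N·m.
For a solid shaft τ_max = 16T/(πd³), so d = (16T/(π τ_allow))^(1/3) = (16·148200/(π·9.75×10^7))^(1/3) = 0.1978 m.

198 mm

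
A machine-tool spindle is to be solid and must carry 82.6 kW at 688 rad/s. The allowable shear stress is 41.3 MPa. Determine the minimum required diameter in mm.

ω = 688 rad/s, so T = P/ω = 82.6×10³ / 688.0 = 120.1 N·m.
For a solid shaft τ_max = 16T/(πd³), so d = (16T/(π τ_allow))^(1/3) = (16·120.1/(π·4.13×10^7))^(1/3) = 0.02455 m.

24.6 mm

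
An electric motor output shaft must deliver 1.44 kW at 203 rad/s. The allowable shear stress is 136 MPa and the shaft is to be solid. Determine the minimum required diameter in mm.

6.43 mm

ω = 203 rad/s, so T = P/ω = 1.44×10³ / 203.0 = 7.094 N·m.
For a solid shaft τ_max = 16T/(πd³), so d = (16T/(π τ_allow))^(1/3) = (16·7.094/(π·1.36×10^8))^(1/3) = 0.006428 m.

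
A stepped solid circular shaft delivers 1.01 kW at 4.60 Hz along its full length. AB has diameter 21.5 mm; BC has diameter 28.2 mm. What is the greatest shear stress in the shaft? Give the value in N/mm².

ω = 2π·4.60 = 28.90 rad/s, so T = P/ω = 1.01×10³ / 28.90 = 34.94 N·m.
Under the same torque, τ_max = 16T/(πd³) is largest where d is smallest — segment AB (d = 21.5 mm).
τ_max = 16·34.94/(π·(0.0215)³) = 1.791×10^7 Pa.

17.9 N/mm²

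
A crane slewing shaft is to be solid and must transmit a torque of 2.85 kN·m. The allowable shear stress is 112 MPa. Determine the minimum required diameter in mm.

50.6 mm

For a solid shaft τ_max = 16T/(πd³), so d = (16T/(π τ_allow))^(1/3) = (16·2850/(π·1.12×10^8))^(1/3) = 0.05061 m.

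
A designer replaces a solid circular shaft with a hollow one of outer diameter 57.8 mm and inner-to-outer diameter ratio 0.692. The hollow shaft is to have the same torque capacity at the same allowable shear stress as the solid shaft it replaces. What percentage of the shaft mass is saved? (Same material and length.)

38.0 %

Equal τ_max and T ⇒ the solid shaft needs d_s³ = d_o³(1−k⁴), so d_s = 57.8·(1−0.692⁴)^(1/3) = 52.99 mm.
Area ratio A_h/A_s = d_o²(1−k²)/d_s² = (1−k²)/(1−k⁴)^(2/3) = 0.6200.
Mass saving = 1 − 0.6200 = 38.0 %.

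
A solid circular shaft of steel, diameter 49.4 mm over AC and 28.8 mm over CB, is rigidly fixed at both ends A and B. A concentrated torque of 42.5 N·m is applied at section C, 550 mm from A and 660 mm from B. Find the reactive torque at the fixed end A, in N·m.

38.8 N·m

Compatibility: T_A·a/J_AC = T_B·b/J_CB with T_A + T_B = T₀.
J_AC = 5.85×10^-7 m⁴, J_CB = 6.75×10^-8 m⁴, so T_A = T₀·(J_AC/a)/((J_AC/a)+(J_CB/b)) = 38.77 N·m, T_B = 3.732 N·m.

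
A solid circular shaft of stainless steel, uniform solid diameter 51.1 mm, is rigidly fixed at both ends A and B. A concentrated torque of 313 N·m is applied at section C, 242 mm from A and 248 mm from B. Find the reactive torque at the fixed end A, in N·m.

158 N·m

With uniform GJ and both ends fixed, compatibility θ_AC = θ_CB gives T_A·a = T_B·b, together with T_A + T_B = T₀.
T_A = T₀·b/(a+b) = 313.0·248/490.0 = 158.4 N·m; T_B = 154.6 N·m.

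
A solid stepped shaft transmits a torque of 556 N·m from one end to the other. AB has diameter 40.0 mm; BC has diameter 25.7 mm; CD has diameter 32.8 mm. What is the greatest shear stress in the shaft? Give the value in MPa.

167 MPa

Under the same torque, τ_max = 16T/(πd³) is largest where d is smallest — segment BC (d = 25.7 mm).
τ_max = 16·556.0/(π·(0.0257)³) = 1.668×10^8 Pa.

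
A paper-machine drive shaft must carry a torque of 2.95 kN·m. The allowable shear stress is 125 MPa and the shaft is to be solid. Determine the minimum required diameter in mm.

49.4 mm

For a solid shaft τ_max = 16T/(πd³), so d = (16T/(π τ_allow))^(1/3) = (16·2950/(π·1.25×10^8))^(1/3) = 0.04935 m.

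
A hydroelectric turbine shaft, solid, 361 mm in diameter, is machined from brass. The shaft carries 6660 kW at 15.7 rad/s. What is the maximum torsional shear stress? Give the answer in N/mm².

ω = 15.7 rad/s, so T = P/ω = 6660×10³ / 15.70 = 424200 N·m.
J = πd⁴/32 = π(0.361)⁴/32 = 1.667×10^-3 m⁴.
τ_max = T·r/J = 424200 × 0.180 / 1.667×10^-3 = 4.592×10^7 Pa.

45.9 N/mm²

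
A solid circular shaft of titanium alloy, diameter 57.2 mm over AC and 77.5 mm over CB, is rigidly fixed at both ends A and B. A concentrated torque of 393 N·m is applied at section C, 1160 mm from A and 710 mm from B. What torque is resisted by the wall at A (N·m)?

60.4 N·m

Compatibility: T_A·a/J_AC = T_B·b/J_CB with T_A + T_B = T₀.
J_AC = 1.05×10^-6 m⁴, J_CB = 3.54×10^-6 m⁴, so T_A = T₀·(J_AC/a)/((J_AC/a)+(J_CB/b)) = 60.41 N·m, T_B = 332.6 N·m.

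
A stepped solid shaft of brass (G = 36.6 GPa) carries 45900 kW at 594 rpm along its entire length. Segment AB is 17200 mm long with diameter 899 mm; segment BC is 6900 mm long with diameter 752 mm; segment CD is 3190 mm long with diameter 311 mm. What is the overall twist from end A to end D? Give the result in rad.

ω = 2π·594/60 = 62.20 rad/s, so T = P/ω = 45900×10³ / 62.20 = 737900 N·m.
J_AB = π(0.899)⁴/32 = 0.0641 m⁴; J_BC = π(0.752)⁴/32 = 0.0314 m⁴; J_CD = π(0.311)⁴/32 = 9.18×10^-4 m⁴.
θ = (T/G)·Σ L_i/J_i = (737900/36.6×10⁹)·(17.2/0.0641 + 6.90/0.0314 + 3.19/9.18×10^-4) = 0.07987 rad.

0.0799 rad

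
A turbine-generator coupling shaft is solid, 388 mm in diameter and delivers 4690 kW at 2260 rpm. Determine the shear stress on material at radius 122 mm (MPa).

1.09 MPa

ω = 2π·2260/60 = 236.7 rad/s, so T = P/ω = 4690×10³ / 236.7 = 19820 N·m.
J = πd⁴/32 = π(0.388)⁴/32 = 2.225×10^-3 m⁴.
Shear stress varies linearly with radius: τ = T·r/J = 19820 × 0.122 / 2.225×10^-3 = 1.087×10^6 Pa.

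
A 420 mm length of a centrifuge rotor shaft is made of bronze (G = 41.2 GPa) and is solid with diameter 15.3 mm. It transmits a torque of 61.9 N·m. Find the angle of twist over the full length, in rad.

J = πd⁴/32 = π(0.0153)⁴/32 = 5.380×10^-9 m⁴.
θ = T·L/(G·J) = 61.90 × 0.420 / (41.2×10⁹ × 5.380×10^-9) = 0.1173 rad.

0.117 rad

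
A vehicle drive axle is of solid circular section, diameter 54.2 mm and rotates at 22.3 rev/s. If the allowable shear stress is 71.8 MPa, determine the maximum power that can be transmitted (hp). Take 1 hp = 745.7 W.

422 hp

J = πd⁴/32 = π(0.0542)⁴/32 = 8.472×10^-7 m⁴.
T_max = τ_allow·J/r = 7.18×10^7 × 8.472×10^-7 / 0.0271 = 2245 N·m.
ω = 2π·22.3 = 140.1 rad/s, so P_max = T_max·ω = 3.145×10^5 W.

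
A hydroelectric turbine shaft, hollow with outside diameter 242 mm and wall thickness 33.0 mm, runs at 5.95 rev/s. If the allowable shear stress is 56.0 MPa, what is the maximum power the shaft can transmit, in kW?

J = π(d_o⁴ − d_i⁴)/32 = π(0.242⁴ − 0.176⁴)/32 = 2.425×10^-4 m⁴.
T_max = τ_allow·J/r = 5.60×10^7 × 2.425×10^-4 / 0.121 = 112200 N·m.
ω = 2π·5.95 = 37.38 rad/s, so P_max = T_max·ω = 4.196×10^6 W.

4200 kW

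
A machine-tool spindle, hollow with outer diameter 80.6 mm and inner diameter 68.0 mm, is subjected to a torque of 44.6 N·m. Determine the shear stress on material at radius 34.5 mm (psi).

109 psi

J = π(d_o⁴ − d_i⁴)/32 = π(0.0806⁴ − 0.0680⁴)/32 = 2.044×10^-6 m⁴.
Shear stress varies linearly with radius: τ = T·r/J = 44.60 × 0.0345 / 2.044×10^-6 = 7.527×10^5 Pa.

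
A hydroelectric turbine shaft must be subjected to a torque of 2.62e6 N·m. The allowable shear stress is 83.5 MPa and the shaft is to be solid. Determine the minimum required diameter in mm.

For a solid shaft τ_max = 16T/(πd³), so d = (16T/(π τ_allow))^(1/3) = (16·2.620e6/(π·8.35×10^7))^(1/3) = 0.5427 m.

543 mm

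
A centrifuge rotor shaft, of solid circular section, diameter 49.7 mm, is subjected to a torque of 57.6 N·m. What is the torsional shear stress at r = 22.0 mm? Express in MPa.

2.12 MPa

J = πd⁴/32 = π(0.0497)⁴/32 = 5.990×10^-7 m⁴.
Shear stress varies linearly with radius: τ = T·r/J = 57.60 × 0.0220 / 5.990×10^-7 = 2.116×10^6 Pa.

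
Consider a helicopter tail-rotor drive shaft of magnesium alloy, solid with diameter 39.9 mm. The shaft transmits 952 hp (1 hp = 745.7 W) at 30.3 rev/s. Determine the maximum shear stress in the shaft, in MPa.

ω = 2π·30.3 = 190.4 rad/s, so T = P/ω = 952×745.7 / 190.4 = 3729 N·m.
J = πd⁴/32 = π(0.0399)⁴/32 = 2.488×10^-7 m⁴.
τ_max = T·r/J = 3729 × 0.0199 / 2.488×10^-7 = 2.990×10^8 Pa.

299 MPa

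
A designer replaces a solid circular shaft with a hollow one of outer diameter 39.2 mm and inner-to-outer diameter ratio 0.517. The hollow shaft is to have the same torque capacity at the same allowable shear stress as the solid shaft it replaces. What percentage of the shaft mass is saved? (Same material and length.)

23.0 %

Equal τ_max and T ⇒ the solid shaft needs d_s³ = d_o³(1−k⁴), so d_s = 39.2·(1−0.517⁴)^(1/3) = 38.24 mm.
Area ratio A_h/A_s = d_o²(1−k²)/d_s² = (1−k²)/(1−k⁴)^(2/3) = 0.7698.
Mass saving = 1 − 0.7698 = 23.0 %.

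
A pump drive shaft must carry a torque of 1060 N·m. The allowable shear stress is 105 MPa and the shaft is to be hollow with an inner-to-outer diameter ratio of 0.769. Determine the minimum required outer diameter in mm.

42.9 mm

For a hollow shaft with d_i/d_o = 0.769: τ_max = 16T/(π d_o³ (1−k⁴)), so d_o = [16T/(π τ_allow (1−k⁴))]^(1/3) = [16·1060/(π·1.05×10^8·0.6503)]^(1/3) = 0.04292 m.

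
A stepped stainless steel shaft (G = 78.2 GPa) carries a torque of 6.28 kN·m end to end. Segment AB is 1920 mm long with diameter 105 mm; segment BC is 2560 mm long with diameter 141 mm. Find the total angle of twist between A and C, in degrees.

J_AB = π(0.105)⁴/32 = 1.19×10^-5 m⁴; J_BC = π(0.141)⁴/32 = 3.88×10^-5 m⁴.
θ = (T/G)·Σ L_i/J_i = (6280/78.2×10⁹)·(1.92/1.19×10^-5 + 2.56/3.88×10^-5) = 0.01822 rad.

1.04°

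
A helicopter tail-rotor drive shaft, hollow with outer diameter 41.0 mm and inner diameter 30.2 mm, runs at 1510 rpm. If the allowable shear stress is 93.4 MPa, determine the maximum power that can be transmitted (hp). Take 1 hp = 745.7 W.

J = π(d_o⁴ − d_i⁴)/32 = π(0.0410⁴ − 0.0302⁴)/32 = 1.958×10^-7 m⁴.
T_max = τ_allow·J/r = 9.34×10^7 × 1.958×10^-7 / 0.0205 = 891.9 N·m.
ω = 2π·1510/60 = 158.1 rad/s, so P_max = T_max·ω = 1.410×10^5 W.

189 hp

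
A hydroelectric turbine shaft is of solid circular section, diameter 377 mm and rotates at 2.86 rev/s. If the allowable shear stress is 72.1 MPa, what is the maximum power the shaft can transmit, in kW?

13600 kW

J = πd⁴/32 = π(0.377)⁴/32 = 1.983×10^-3 m⁴.
T_max = τ_allow·J/r = 7.21×10^7 × 1.983×10^-3 / 0.189 = 758600 N·m.
ω = 2π·2.86 = 17.97 rad/s, so P_max = T_max·ω = 1.363×10^7 W.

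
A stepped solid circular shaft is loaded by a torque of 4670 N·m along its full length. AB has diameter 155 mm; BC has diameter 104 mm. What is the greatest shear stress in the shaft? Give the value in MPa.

21.1 MPa

Under the same torque, τ_max = 16T/(πd³) is largest where d is smallest — segment BC (d = 104 mm).
τ_max = 16·4670/(π·(0.104)³) = 2.114×10^7 Pa.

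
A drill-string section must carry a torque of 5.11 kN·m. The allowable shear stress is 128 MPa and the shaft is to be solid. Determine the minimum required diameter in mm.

58.8 mm

For a solid shaft τ_max = 16T/(πd³), so d = (16T/(π τ_allow))^(1/3) = (16·5110/(π·1.28×10^8))^(1/3) = 0.05880 m.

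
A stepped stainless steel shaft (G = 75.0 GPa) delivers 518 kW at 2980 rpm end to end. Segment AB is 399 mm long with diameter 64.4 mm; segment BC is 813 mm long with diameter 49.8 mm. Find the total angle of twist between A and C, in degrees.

2.01°

ω = 2π·2980/60 = 312.1 rad/s, so T = P/ω = 518×10³ / 312.1 = 1660 N·m.
J_AB = π(0.0644)⁴/32 = 1.69×10^-6 m⁴; J_BC = π(0.0498)⁴/32 = 6.04×10^-7 m⁴.
θ = (T/G)·Σ L_i/J_i = (1660/75.0×10⁹)·(0.399/1.69×10^-6 + 0.813/6.04×10^-7) = 0.03503 rad.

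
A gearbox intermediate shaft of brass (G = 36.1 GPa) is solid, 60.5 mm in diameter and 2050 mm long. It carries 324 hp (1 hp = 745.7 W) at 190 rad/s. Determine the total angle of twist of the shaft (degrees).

3.15°

ω = 190 rad/s, so T = P/ω = 324×745.7 / 190.0 = 1272 N·m.
J = πd⁴/32 = π(0.0605)⁴/32 = 1.315×10^-6 m⁴.
θ = T·L/(G·J) = 1272 × 2.05 / (36.1×10⁹ × 1.315×10^-6) = 0.05490 rad.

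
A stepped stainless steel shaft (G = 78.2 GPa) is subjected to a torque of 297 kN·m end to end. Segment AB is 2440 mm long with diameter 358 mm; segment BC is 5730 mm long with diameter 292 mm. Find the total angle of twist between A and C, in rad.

0.0362 rad

J_AB = π(0.358)⁴/32 = 1.61×10^-3 m⁴; J_BC = π(0.292)⁴/32 = 7.14×10^-4 m⁴.
θ = (T/G)·Σ L_i/J_i = (297000/78.2×10⁹)·(2.44/1.61×10^-3 + 5.73/7.14×10^-4) = 0.03624 rad.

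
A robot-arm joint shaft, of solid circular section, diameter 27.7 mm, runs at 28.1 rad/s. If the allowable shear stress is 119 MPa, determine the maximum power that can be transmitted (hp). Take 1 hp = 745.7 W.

18.7 hp

J = πd⁴/32 = π(0.0277)⁴/32 = 5.780×10^-8 m⁴.
T_max = τ_allow·J/r = 1.19×10^8 × 5.780×10^-8 / 0.0138 = 496.6 N·m.
ω = 28.1 rad/s, so P_max = T_max·ω = 1.395×10^4 W.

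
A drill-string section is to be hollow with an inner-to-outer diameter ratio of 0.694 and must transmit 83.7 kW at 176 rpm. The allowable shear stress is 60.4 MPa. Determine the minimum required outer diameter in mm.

ω = 2π·176/60 = 18.43 rad/s, so T = P/ω = 83.7×10³ / 18.43 = 4541 N·m.
For a hollow shaft with d_i/d_o = 0.694: τ_max = 16T/(π d_o³ (1−k⁴)), so d_o = [16T/(π τ_allow (1−k⁴))]^(1/3) = [16·4541/(π·6.04×10^7·0.7680)]^(1/3) = 0.07930 m.

79.3 mm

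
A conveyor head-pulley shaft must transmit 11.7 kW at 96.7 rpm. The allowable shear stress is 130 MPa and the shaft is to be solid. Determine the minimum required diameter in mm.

ω = 2π·96.7/60 = 10.13 rad/s, so T = P/ω = 11.7×10³ / 10.13 = 1155 N·m.
For a solid shaft τ_max = 16T/(πd³), so d = (16T/(π τ_allow))^(1/3) = (16·1155/(π·1.30×10^8))^(1/3) = 0.03564 m.

35.6 mm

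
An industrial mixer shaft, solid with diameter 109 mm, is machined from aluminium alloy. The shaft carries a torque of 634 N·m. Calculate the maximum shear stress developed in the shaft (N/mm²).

2.49 N/mm²

J = πd⁴/32 = π(0.109)⁴/32 = 1.386×10^-5 m⁴.
τ_max = T·r/J = 634.0 × 0.0545 / 1.386×10^-5 = 2.493×10^6 Pa.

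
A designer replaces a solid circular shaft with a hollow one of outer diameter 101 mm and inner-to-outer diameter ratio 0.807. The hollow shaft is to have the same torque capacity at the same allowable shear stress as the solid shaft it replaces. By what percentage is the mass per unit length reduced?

49.6 %

Equal τ_max and T ⇒ the solid shaft needs d_s³ = d_o³(1−k⁴), so d_s = 101·(1−0.807⁴)^(1/3) = 84.03 mm.
Area ratio A_h/A_s = d_o²(1−k²)/d_s² = (1−k²)/(1−k⁴)^(2/3) = 0.5038.
Mass saving = 1 − 0.5038 = 49.6 %.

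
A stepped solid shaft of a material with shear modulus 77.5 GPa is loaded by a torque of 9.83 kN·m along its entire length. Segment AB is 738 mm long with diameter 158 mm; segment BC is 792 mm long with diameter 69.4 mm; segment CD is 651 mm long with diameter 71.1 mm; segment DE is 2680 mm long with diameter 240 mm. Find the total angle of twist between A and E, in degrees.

4.56°

J_AB = π(0.158)⁴/32 = 6.12×10^-5 m⁴; J_BC = π(0.0694)⁴/32 = 2.28×10^-6 m⁴; J_CD = π(0.0711)⁴/32 = 2.51×10^-6 m⁴; J_DE = π(0.240)⁴/32 = 3.26×10^-4 m⁴.
θ = (T/G)·Σ L_i/J_i = (9830/77.5×10⁹)·(0.738/6.12×10^-5 + 0.792/2.28×10^-6 + 0.651/2.51×10^-6 + 2.68/3.26×10^-4) = 0.07960 rad.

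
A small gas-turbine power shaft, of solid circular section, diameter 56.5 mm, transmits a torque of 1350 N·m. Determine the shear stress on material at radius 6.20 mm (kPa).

J = πd⁴/32 = π(0.0565)⁴/32 = 1.000×10^-6 m⁴.
Shear stress varies linearly with radius: τ = T·r/J = 1350 × 0.00620 / 1.000×10^-6 = 8.366×10^6 Pa.

8370 kPa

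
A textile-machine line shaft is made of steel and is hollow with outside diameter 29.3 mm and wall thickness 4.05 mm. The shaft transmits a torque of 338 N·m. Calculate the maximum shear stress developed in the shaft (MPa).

J = π(d_o⁴ − d_i⁴)/32 = π(0.0293⁴ − 0.0212⁴)/32 = 5.252×10^-8 m⁴.
τ_max = T·r/J = 338.0 × 0.0146 / 5.252×10^-8 = 9.427×10^7 Pa.

94.3 MPa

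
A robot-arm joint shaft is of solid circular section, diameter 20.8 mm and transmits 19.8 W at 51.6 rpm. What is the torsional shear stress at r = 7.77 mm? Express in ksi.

0.225 ksi

ω = 2π·51.6/60 = 5.404 rad/s, so T = P/ω = 19.8 / 5.404 = 3.664 N·m.
J = πd⁴/32 = π(0.0208)⁴/32 = 1.838×10^-8 m⁴.
Shear stress varies linearly with radius: τ = T·r/J = 3.664 × 0.00777 / 1.838×10^-8 = 1.549×10^6 Pa.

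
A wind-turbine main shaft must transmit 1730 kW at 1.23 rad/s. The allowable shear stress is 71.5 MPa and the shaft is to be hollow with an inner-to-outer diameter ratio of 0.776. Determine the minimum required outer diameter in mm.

540 mm

ω = 1.23 rad/s, so T = P/ω = 1730×10³ / 1.230 = 1.407e6 N·m.
For a hollow shaft with d_i/d_o = 0.776: τ_max = 16T/(π d_o³ (1−k⁴)), so d_o = [16T/(π τ_allow (1−k⁴))]^(1/3) = [16·1.407e6/(π·7.15×10^7·0.6374)]^(1/3) = 0.5397 m.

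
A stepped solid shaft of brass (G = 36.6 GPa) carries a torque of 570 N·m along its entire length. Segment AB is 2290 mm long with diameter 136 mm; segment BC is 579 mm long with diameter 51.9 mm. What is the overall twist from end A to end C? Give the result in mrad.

J_AB = π(0.136)⁴/32 = 3.36×10^-5 m⁴; J_BC = π(0.0519)⁴/32 = 7.12×10^-7 m⁴.
θ = (T/G)·Σ L_i/J_i = (570.0/36.6×10⁹)·(2.29/3.36×10^-5 + 0.579/7.12×10^-7) = 0.01372 rad.

13.7 mrad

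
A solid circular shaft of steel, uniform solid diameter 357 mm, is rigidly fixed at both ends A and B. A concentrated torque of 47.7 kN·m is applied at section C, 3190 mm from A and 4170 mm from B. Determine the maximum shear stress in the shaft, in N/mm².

3.03 N/mm²

With uniform GJ and both ends fixed, compatibility θ_AC = θ_CB gives T_A·a = T_B·b, together with T_A + T_B = T₀.
T_A = T₀·b/(a+b) = 47700·4170/7360 = 27030 N·m; T_B = 20670 N·m.
τ in each portion: τ_AC = 3.03×10^6 Pa, τ_CB = 2.31×10^6 Pa; maximum is in AC.
τ_max = T_AC·r/J = 27030·0.178/1.59×10^-3 = 3.025×10^6 Pa.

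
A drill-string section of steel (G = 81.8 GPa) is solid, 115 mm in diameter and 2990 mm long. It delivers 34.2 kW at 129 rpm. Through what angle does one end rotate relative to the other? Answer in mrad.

ω = 2π·129/60 = 13.51 rad/s, so T = P/ω = 34.2×10³ / 13.51 = 2532 N·m.
J = πd⁴/32 = π(0.115)⁴/32 = 1.717×10^-5 m⁴.
θ = T·L/(G·J) = 2532 × 2.99 / (81.8×10⁹ × 1.717×10^-5) = 5.389×10^-3 rad.

5.39 mrad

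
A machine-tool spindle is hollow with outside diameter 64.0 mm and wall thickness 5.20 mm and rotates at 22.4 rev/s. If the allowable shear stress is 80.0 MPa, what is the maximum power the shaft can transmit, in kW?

J = π(d_o⁴ − d_i⁴)/32 = π(0.0640⁴ − 0.0536⁴)/32 = 8.368×10^-7 m⁴.
T_max = τ_allow·J/r = 8.00×10^7 × 8.368×10^-7 / 0.0320 = 2092 N·m.
ω = 2π·22.4 = 140.7 rad/s, so P_max = T_max·ω = 2.944×10^5 W.

294 kW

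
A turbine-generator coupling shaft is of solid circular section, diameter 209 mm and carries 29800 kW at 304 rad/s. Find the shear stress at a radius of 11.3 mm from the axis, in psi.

858 psi

ω = 304 rad/s, so T = P/ω = 29800×10³ / 304.0 = 98030 N·m.
J = πd⁴/32 = π(0.209)⁴/32 = 1.873×10^-4 m⁴.
Shear stress varies linearly with radius: τ = T·r/J = 98030 × 0.0113 / 1.873×10^-4 = 5.913×10^6 Pa.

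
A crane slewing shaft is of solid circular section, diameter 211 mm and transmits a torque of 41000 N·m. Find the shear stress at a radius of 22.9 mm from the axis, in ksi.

J = πd⁴/32 = π(0.211)⁴/32 = 1.946×10^-4 m⁴.
Shear stress varies linearly with radius: τ = T·r/J = 41000 × 0.0229 / 1.946×10^-4 = 4.825×10^6 Pa.

0.700 ksi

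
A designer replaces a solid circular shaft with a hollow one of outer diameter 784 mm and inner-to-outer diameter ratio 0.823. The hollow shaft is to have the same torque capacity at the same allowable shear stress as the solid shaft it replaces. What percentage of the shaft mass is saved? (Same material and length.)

51.4 %

Equal τ_max and T ⇒ the solid shaft needs d_s³ = d_o³(1−k⁴), so d_s = 784·(1−0.823⁴)^(1/3) = 638.9 mm.
Area ratio A_h/A_s = d_o²(1−k²)/d_s² = (1−k²)/(1−k⁴)^(2/3) = 0.4859.
Mass saving = 1 − 0.4859 = 51.4 %.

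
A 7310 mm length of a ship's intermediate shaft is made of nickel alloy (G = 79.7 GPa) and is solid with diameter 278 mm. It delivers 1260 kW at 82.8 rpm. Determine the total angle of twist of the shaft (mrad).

ω = 2π·82.8/60 = 8.671 rad/s, so T = P/ω = 1260×10³ / 8.671 = 145300 N·m.
J = πd⁴/32 = π(0.278)⁴/32 = 5.864×10^-4 m⁴.
θ = T·L/(G·J) = 145300 × 7.31 / (79.7×10⁹ × 5.864×10^-4) = 0.02273 rad.

22.7 mrad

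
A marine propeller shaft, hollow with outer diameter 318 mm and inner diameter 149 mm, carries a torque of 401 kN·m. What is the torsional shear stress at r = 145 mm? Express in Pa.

6.08e7 Pa

J = π(d_o⁴ − d_i⁴)/32 = π(0.318⁴ − 0.149⁴)/32 = 9.556×10^-4 m⁴.
Shear stress varies linearly with radius: τ = T·r/J = 401000 × 0.145 / 9.556×10^-4 = 6.085×10^7 Pa.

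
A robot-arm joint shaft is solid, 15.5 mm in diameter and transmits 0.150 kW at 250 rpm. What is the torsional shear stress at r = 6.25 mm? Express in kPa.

ω = 2π·250/60 = 26.18 rad/s, so T = P/ω = 0.150×10³ / 26.18 = 5.730 N·m.
J = πd⁴/32 = π(0.0155)⁴/32 = 5.667×10^-9 m⁴.
Shear stress varies linearly with radius: τ = T·r/J = 5.730 × 0.00625 / 5.667×10^-9 = 6.319×10^6 Pa.

6320 kPa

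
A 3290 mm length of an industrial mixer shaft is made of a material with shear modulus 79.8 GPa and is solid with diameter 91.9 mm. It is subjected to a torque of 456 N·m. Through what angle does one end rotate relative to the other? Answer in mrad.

J = πd⁴/32 = π(0.0919)⁴/32 = 7.003×10^-6 m⁴.
θ = T·L/(G·J) = 456.0 × 3.29 / (79.8×10⁹ × 7.003×10^-6) = 2.685×10^-3 rad.

2.68 mrad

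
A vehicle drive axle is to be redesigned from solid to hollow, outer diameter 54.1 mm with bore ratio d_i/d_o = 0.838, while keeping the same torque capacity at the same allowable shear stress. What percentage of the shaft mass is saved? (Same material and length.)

53.2 %

Equal τ_max and T ⇒ the solid shaft needs d_s³ = d_o³(1−k⁴), so d_s = 54.1·(1−0.838⁴)^(1/3) = 43.13 mm.
Area ratio A_h/A_s = d_o²(1−k²)/d_s² = (1−k²)/(1−k⁴)^(2/3) = 0.4684.
Mass saving = 1 − 0.4684 = 53.2 %.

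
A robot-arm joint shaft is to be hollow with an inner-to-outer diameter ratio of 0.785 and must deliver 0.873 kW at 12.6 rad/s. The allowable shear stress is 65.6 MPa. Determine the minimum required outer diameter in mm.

ω = 12.6 rad/s, so T = P/ω = 0.873×10³ / 12.60 = 69.29 N·m.
For a hollow shaft with d_i/d_o = 0.785: τ_max = 16T/(π d_o³ (1−k⁴)), so d_o = [16T/(π τ_allow (1−k⁴))]^(1/3) = [16·69.29/(π·6.56×10^7·0.6203)]^(1/3) = 0.02055 m.

20.5 mm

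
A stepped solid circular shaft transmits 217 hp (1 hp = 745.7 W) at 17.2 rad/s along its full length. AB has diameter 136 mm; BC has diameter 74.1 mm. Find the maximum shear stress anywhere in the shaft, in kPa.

118000 kPa

ω = 17.2 rad/s, so T = P/ω = 217×745.7 / 17.20 = 9408 N·m.
Under the same torque, τ_max = 16T/(πd³) is largest where d is smallest — segment BC (d = 74.1 mm).
τ_max = 16·9408/(π·(0.0741)³) = 1.178×10^8 Pa.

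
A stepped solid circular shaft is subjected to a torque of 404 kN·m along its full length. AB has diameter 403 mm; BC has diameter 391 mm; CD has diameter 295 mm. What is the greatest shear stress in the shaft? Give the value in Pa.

Under the same torque, τ_max = 16T/(πd³) is largest where d is smallest — segment CD (d = 295 mm).
τ_max = 16·404000/(π·(0.295)³) = 8.015×10^7 Pa.

8.01e7 Pa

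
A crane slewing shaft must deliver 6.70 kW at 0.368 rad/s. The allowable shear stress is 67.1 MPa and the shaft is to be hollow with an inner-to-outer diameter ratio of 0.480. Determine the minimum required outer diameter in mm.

113 mm

ω = 0.368 rad/s, so T = P/ω = 6.70×10³ / 0.3680 = 18210 N·m.
For a hollow shaft with d_i/d_o = 0.480: τ_max = 16T/(π d_o³ (1−k⁴)), so d_o = [16T/(π τ_allow (1−k⁴))]^(1/3) = [16·18210/(π·6.71×10^7·0.9469)]^(1/3) = 0.1134 m.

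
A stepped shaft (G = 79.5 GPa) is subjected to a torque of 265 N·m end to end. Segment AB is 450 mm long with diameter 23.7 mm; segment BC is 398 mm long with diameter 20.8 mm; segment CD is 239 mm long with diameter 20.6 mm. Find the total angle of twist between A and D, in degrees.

9.49°

J_AB = π(0.0237)⁴/32 = 3.10×10^-8 m⁴; J_BC = π(0.0208)⁴/32 = 1.84×10^-8 m⁴; J_CD = π(0.0206)⁴/32 = 1.77×10^-8 m⁴.
θ = (T/G)·Σ L_i/J_i = (265.0/79.5×10⁹)·(0.450/3.10×10^-8 + 0.398/1.84×10^-8 + 0.239/1.77×10^-8) = 0.1657 rad.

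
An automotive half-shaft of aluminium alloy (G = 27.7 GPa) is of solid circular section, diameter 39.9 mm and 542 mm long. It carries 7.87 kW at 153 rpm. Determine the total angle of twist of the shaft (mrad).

38.6 mrad

ω = 2π·153/60 = 16.02 rad/s, so T = P/ω = 7.87×10³ / 16.02 = 491.2 N·m.
J = πd⁴/32 = π(0.0399)⁴/32 = 2.488×10^-7 m⁴.
θ = T·L/(G·J) = 491.2 × 0.542 / (27.7×10⁹ × 2.488×10^-7) = 0.03863 rad.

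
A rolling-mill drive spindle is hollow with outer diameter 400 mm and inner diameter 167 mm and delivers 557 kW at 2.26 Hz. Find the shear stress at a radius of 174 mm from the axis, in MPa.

ω = 2π·2.26 = 14.20 rad/s, so T = P/ω = 557×10³ / 14.20 = 39230 N·m.
J = π(d_o⁴ − d_i⁴)/32 = π(0.400⁴ − 0.167⁴)/32 = 2.437×10^-3 m⁴.
Shear stress varies linearly with radius: τ = T·r/J = 39230 × 0.174 / 2.437×10^-3 = 2.801×10^6 Pa.

2.80 MPa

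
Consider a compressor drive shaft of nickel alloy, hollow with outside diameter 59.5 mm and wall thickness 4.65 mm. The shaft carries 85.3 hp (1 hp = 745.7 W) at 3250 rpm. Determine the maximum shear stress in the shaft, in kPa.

9160 kPa

ω = 2π·3250/60 = 340.3 rad/s, so T = P/ω = 85.3×745.7 / 340.3 = 186.9 N·m.
J = π(d_o⁴ − d_i⁴)/32 = π(0.0595⁴ − 0.0502⁴)/32 = 6.070×10^-7 m⁴.
τ_max = T·r/J = 186.9 × 0.0297 / 6.070×10^-7 = 9.160×10^6 Pa.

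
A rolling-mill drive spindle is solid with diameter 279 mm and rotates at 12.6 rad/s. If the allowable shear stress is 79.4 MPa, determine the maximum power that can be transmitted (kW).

J = πd⁴/32 = π(0.279)⁴/32 = 5.949×10^-4 m⁴.
T_max = τ_allow·J/r = 7.94×10^7 × 5.949×10^-4 / 0.140 = 338600 N·m.
ω = 12.6 rad/s, so P_max = T_max·ω = 4.266×10^6 W.

4270 kW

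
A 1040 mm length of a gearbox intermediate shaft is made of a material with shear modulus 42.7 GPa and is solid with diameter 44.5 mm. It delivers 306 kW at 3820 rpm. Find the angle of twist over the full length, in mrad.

48.4 mrad

ω = 2π·3820/60 = 400.0 rad/s, so T = P/ω = 306×10³ / 400.0 = 764.9 N·m.
J = πd⁴/32 = π(0.0445)⁴/32 = 3.850×10^-7 m⁴.
θ = T·L/(G·J) = 764.9 × 1.04 / (42.7×10⁹ × 3.850×10^-7) = 0.04839 rad.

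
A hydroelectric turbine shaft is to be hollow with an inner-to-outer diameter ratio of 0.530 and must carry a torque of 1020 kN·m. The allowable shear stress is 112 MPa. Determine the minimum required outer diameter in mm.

For a hollow shaft with d_i/d_o = 0.530: τ_max = 16T/(π d_o³ (1−k⁴)), so d_o = [16T/(π τ_allow (1−k⁴))]^(1/3) = [16·1.020e6/(π·1.12×10^8·0.9211)]^(1/3) = 0.3693 m.

369 mm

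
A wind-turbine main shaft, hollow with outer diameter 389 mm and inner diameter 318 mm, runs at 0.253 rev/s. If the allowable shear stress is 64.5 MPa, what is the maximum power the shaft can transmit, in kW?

656 kW

J = π(d_o⁴ − d_i⁴)/32 = π(0.389⁴ − 0.318⁴)/32 = 1.244×10^-3 m⁴.
T_max = τ_allow·J/r = 6.45×10^7 × 1.244×10^-3 / 0.195 = 412600 N·m.
ω = 2π·0.253 = 1.590 rad/s, so P_max = T_max·ω = 6.558×10^5 W.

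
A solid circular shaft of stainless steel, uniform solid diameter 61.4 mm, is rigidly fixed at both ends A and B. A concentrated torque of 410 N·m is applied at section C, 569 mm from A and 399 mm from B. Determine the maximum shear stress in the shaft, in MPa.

With uniform GJ and both ends fixed, compatibility θ_AC = θ_CB gives T_A·a = T_B·b, together with T_A + T_B = T₀.
T_A = T₀·b/(a+b) = 410.0·399/968.0 = 169.0 N·m; T_B = 241.0 N·m.
τ in each portion: τ_AC = 3.72×10^6 Pa, τ_CB = 5.30×10^6 Pa; maximum is in CB.
τ_max = T_CB·r/J = 241.0·0.0307/1.40×10^-6 = 5.303×10^6 Pa.

5.30 MPa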